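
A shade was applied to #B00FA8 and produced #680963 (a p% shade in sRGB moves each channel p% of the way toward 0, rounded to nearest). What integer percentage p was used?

#B00FA8 is rgb(176, 15, 168); #680963 is rgb(104, 9, 99).
On the R channel (widest range): 104 ≈ 176 + (p/100)(0 − 176), so p ≈ 100×(104 − 176)/(0 − 176) = -7200/-176 = 40.91.
p = 41 reproduces all three channels after rounding.

41%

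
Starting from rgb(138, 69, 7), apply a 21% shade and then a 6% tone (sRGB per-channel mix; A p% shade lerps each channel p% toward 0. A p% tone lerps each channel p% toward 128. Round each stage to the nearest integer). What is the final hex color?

#6E3B0D

Per channel, c → c + 0.21(0 − c):
  R: 138 + 0.21×(0−138) = 138 − 28.98 = 109.02 → 109
  G: 69 − 14.49 = 54.51 → 55
  B: 7 − 1.47 = 5.53 → 6
After the shade: rgb(109, 55, 6) = #6D3706.
Lerp each channel 6% toward 128:
  R: 109 + 0.06×(128−109) = 109 + 1.14 = 110.14 → 110
  G: 55 + 4.38 = 59.38 → 59
  B: 6 + 0.06×(128−6) = 6 + 7.32 = 13.32 → 13
rgb(110, 59, 13) = #6E3B0D.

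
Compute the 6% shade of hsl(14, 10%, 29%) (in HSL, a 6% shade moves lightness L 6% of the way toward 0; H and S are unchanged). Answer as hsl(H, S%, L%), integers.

hsl(14, 10%, 27%)

L moves 6% from 29 toward 0: 29 − 1.74 = 27.26 → 27.
H and S are unchanged.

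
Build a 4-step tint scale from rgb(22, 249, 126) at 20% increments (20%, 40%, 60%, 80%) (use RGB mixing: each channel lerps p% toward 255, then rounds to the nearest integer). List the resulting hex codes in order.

#45FA98, #73FBB2, #A2FDCB, #D0FEE5

20%: (22 + 46.6 = 68.6→69, 249 + 1.2 = 250.2→250, 126 + 25.8 = 151.8→152) → #45FA98
40%: (22 + 93.2 = 115.2→115, 249 + 2.4 = 251.4→251, 126 + 51.6 = 177.6→178) → #73FBB2
60%: (22 + 139.8 = 161.8→162, 249 + 3.6 = 252.6→253, 126 + 77.4 = 203.4→203) → #A2FDCB
80%: (22 + 186.4 = 208.4→208, 249 + 4.8 = 253.8→254, 126 + 103.2 = 229.2→229) → #D0FEE5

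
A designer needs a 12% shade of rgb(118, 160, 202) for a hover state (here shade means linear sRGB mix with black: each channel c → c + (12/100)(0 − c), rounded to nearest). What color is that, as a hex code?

Lerp each channel 12% toward 0:
  R: 118 − 14.16 = 103.84 → 104
  G: 160 − 19.2 = 140.8 → 141
  B: 202 + 0.12×(0−202) = 202 − 24.24 = 177.76 → 178
rgb(104, 141, 178) = #688db2.

#688db2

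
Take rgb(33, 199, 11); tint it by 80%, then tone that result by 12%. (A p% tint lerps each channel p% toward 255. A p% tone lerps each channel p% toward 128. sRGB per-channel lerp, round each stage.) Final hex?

Lerp each channel 80% toward 255:
  R: 33 + 0.8×(255−33) = 33 + 177.6 = 210.6 → 211
  G: 199 + 0.8×(255−199) = 199 + 44.8 = 243.8 → 244
  B: 11 + 195.2 = 206.2 → 206
After the tint: rgb(211, 244, 206) = #d3f4ce.
A 12% tone moves each channel 12% toward 128:
  R: 211 + 0.12×(128−211) = 211 − 9.96 = 201.04 → 201
  G: 244 − 13.92 = 230.08 → 230
  B: 206 + 0.12×(128−206) = 206 − 9.36 = 196.64 → 197
rgb(201, 230, 197) = #c9e6c5.

#c9e6c5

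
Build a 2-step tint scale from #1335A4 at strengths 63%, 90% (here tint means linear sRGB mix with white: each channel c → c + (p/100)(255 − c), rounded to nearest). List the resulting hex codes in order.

#A8B4DD, #E7EBF6

#1335A4 is rgb(19, 53, 164).
63%: (19 + 148.68 = 167.68→168, 53 + 127.26 = 180.26→180, 164 + 57.33 = 221.33→221) → #A8B4DD
90%: (19 + 212.4 = 231.4→231, 53 + 181.8 = 234.8→235, 164 + 81.9 = 245.9→246) → #E7EBF6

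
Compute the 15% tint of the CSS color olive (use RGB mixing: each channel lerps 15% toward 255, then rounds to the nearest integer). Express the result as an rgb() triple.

rgb(147, 147, 38)

CSS olive is rgb(128, 128, 0).
A 15% tint moves each channel 15% toward 255:
  R: 128 + 19.05 = 147.05 → 147
  G: 128 + 0.15×(255−128) = 128 + 19.05 = 147.05 → 147
  B: 0 + 0.15×(255−0) = 0 + 38.25 = 38.25 → 38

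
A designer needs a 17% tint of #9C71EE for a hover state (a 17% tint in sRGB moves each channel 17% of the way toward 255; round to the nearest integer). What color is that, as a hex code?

#9C71EE is rgb(156, 113, 238).
Lerp each channel 17% toward 255:
  R: 156 + 16.83 = 172.83 → 173
  G: 113 + 0.17×(255−113) = 113 + 24.14 = 137.14 → 137
  B: 238 + 0.17×(255−238) = 238 + 2.89 = 240.89 → 241
rgb(173, 137, 241) = #AD89F1.

#AD89F1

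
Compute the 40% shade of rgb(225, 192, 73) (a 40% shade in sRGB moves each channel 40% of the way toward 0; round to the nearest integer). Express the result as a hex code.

A 40% shade moves each channel 40% toward 0:
  R: 225 + 0.4×(0−225) = 225 − 90 = 135 → 135
  G: 192 − 76.8 = 115.2 → 115
  B: 73 + 0.4×(0−73) = 73 − 29.2 = 43.8 → 44
rgb(135, 115, 44) = #87732C.

#87732C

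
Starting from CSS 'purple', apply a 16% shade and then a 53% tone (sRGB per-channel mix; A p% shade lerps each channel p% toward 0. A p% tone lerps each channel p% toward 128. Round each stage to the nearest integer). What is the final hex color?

CSS purple is rgb(128, 0, 128).
A 16% shade moves each channel 16% toward 0:
  R: 128 + 0.16×(0−128) = 128 − 20.48 = 107.52 → 108
  G: 0 + 0 = 0 → 0
  B: 128 − 20.48 = 107.52 → 108
After the shade: rgb(108, 0, 108) = #6c006c.
Per channel, c → c + 0.53(128 − c):
  R: 108 + 0.53×(128−108) = 108 + 10.6 = 118.6 → 119
  G: 0 + 0.53×(128−0) = 0 + 67.84 = 67.84 → 68
  B: 108 + 10.6 = 118.6 → 119
rgb(119, 68, 119) = #774477.

#774477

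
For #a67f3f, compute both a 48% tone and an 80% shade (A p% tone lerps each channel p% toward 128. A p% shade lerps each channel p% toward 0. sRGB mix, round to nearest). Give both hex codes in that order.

#a67f3f is rgb(166, 127, 63).
48% tone:
  R: 166 − 18.24 = 147.76 → 148
  G: 127 + 0.48×(128−127) = 127 + 0.48 = 127.48 → 127
  B: 63 + 0.48×(128−63) = 63 + 31.2 = 94.2 → 94
  → #947f5e
80% shade:
  R: 166 − 132.8 = 33.2 → 33
  G: 127 + 0.8×(0−127) = 127 − 101.6 = 25.4 → 25
  B: 63 + 0.8×(0−63) = 63 − 50.4 = 12.6 → 13
  → #21190d

#947f5e, #21190d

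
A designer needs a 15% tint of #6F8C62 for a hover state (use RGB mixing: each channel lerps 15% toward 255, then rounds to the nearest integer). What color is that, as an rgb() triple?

#6F8C62 is rgb(111, 140, 98).
A 15% tint moves each channel 15% toward 255:
  R: 111 + 21.6 = 132.6 → 133
  G: 140 + 17.25 = 157.25 → 157
  B: 98 + 23.55 = 121.55 → 122

rgb(133, 157, 122)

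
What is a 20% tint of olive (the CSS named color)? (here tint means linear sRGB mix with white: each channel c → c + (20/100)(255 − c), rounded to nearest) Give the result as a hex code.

#999933

CSS olive is rgb(128, 128, 0).
Lerp each channel 20% toward 255:
  R: 128 + 25.4 = 153.4 → 153
  G: 128 + 0.2×(255−128) = 128 + 25.4 = 153.4 → 153
  B: 0 + 0.2×(255−0) = 0 + 51 = 51 → 51
rgb(153, 153, 51) = #999933.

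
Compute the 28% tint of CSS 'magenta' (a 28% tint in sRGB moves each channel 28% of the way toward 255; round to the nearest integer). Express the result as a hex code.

CSS magenta is rgb(255, 0, 255).
Per channel, c → c + 0.28(255 − c):
  R: 255 + 0 = 255 → 255
  G: 0 + 71.4 = 71.4 → 71
  B: 255 + 0 = 255 → 255
rgb(255, 71, 255) = #ff47ff.

#ff47ff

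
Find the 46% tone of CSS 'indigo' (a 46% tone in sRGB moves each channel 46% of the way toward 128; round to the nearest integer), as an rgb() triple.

CSS indigo is rgb(75, 0, 130).
Per channel, c → c + 0.46(128 − c):
  R: 75 + 0.46×(128−75) = 75 + 24.38 = 99.38 → 99
  G: 0 + 58.88 = 58.88 → 59
  B: 130 + 0.46×(128−130) = 130 − 0.92 = 129.08 → 129

rgb(99, 59, 129)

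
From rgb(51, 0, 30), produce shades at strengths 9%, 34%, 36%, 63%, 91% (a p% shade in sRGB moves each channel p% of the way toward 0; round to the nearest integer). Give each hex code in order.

9%: (51 − 4.59 = 46.41→46, 0→0, 30 − 2.7 = 27.3→27) → #2E001B
34%: (51 − 17.34 = 33.66→34, 0→0, 30 − 10.2 = 19.8→20) → #220014
36%: (51 − 18.36 = 32.64→33, 0→0, 30 − 10.8 = 19.2→19) → #210013
63%: (51 − 32.13 = 18.87→19, 0→0, 30 − 18.9 = 11.1→11) → #13000B
91%: (51 − 46.41 = 4.59→5, 0→0, 30 − 27.3 = 2.7→3) → #050003

#2E001B, #220014, #210013, #13000B, #050003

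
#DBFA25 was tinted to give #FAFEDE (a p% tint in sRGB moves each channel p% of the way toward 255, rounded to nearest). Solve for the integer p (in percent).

#DBFA25 is rgb(219, 250, 37); #FAFEDE is rgb(250, 254, 222).
On the B channel (widest range): 222 ≈ 37 + (p/100)(255 − 37), so p ≈ 100×(222 − 37)/(255 − 37) = 18500/218 = 84.86.
p = 85 reproduces all three channels after rounding.

85%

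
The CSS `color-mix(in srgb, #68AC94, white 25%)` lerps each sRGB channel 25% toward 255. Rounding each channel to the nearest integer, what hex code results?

#8EC1AF

#68AC94 is rgb(104, 172, 148).
A 25% tint moves each channel 25% toward 255:
  R: 104 + 37.75 = 141.75 → 142
  G: 172 + 20.75 = 192.75 → 193
  B: 148 + 0.25×(255−148) = 148 + 26.75 = 174.75 → 175
rgb(142, 193, 175) = #8EC1AF.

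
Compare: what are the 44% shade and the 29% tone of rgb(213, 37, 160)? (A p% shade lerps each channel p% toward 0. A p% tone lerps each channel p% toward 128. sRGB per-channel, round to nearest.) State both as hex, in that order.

44% shade:
  R: 213 + 0.44×(0−213) = 213 − 93.72 = 119.28 → 119
  G: 37 + 0.44×(0−37) = 37 − 16.28 = 20.72 → 21
  B: 160 + 0.44×(0−160) = 160 − 70.4 = 89.6 → 90
  → #77155a
29% tone:
  R: 213 + 0.29×(128−213) = 213 − 24.65 = 188.35 → 188
  G: 37 + 26.39 = 63.39 → 63
  B: 160 + 0.29×(128−160) = 160 − 9.28 = 150.72 → 151
  → #bc3f97

#77155a, #bc3f97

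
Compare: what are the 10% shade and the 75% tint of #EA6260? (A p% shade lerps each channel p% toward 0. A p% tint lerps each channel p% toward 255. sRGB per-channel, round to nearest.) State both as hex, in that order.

#D35856, #FAD8D7

#EA6260 is rgb(234, 98, 96).
10% shade:
  R: 234 + 0.1×(0−234) = 234 − 23.4 = 210.6 → 211
  G: 98 − 9.8 = 88.2 → 88
  B: 96 + 0.1×(0−96) = 96 − 9.6 = 86.4 → 86
  → #D35856
75% tint:
  R: 234 + 0.75×(255−234) = 234 + 15.75 = 249.75 → 250
  G: 98 + 0.75×(255−98) = 98 + 117.75 = 215.75 → 216
  B: 96 + 119.25 = 215.25 → 215
  → #FAD8D7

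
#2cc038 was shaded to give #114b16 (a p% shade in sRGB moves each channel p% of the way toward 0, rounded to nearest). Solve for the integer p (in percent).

#2cc038 is rgb(44, 192, 56); #114b16 is rgb(17, 75, 22).
On the G channel (widest range): 75 ≈ 192 + (p/100)(0 − 192), so p ≈ 100×(75 − 192)/(0 − 192) = -11700/-192 = 60.94.
p = 61 reproduces all three channels after rounding.

61%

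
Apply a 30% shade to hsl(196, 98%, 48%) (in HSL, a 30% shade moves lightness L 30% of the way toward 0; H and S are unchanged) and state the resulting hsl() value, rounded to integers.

L moves 30% from 48 toward 0: 48 − 14.4 = 33.6 → 34.
H and S are unchanged.

hsl(196, 98%, 34%)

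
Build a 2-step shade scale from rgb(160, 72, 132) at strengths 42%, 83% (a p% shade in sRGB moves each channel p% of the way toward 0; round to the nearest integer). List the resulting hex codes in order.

42%: (160 − 67.2 = 92.8→93, 72 − 30.24 = 41.76→42, 132 − 55.44 = 76.56→77) → #5D2A4D
83%: (160 − 132.8 = 27.2→27, 72 − 59.76 = 12.24→12, 132 − 109.56 = 22.44→22) → #1B0C16

#5D2A4D, #1B0C16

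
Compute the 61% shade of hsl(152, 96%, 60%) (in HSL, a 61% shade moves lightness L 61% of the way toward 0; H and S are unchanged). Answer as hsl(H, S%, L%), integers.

L moves 61% from 60 toward 0: 60 − 36.6 = 23.4 → 23.
H and S are unchanged.

hsl(152, 96%, 23%)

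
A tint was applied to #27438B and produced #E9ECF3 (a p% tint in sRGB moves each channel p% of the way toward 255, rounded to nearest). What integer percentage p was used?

#27438B is rgb(39, 67, 139); #E9ECF3 is rgb(233, 236, 243).
On the R channel (widest range): 233 ≈ 39 + (p/100)(255 − 39), so p ≈ 100×(233 − 39)/(255 − 39) = 19400/216 = 89.81.
p = 90 reproduces all three channels after rounding.

90%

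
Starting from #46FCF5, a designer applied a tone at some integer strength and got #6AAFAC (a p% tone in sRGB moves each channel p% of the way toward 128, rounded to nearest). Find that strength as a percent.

62%

#46FCF5 is rgb(70, 252, 245); #6AAFAC is rgb(106, 175, 172).
On the G channel (widest range): 175 ≈ 252 + (p/100)(128 − 252), so p ≈ 100×(175 − 252)/(128 − 252) = -7700/-124 = 62.10.
p = 62 reproduces all three channels after rounding.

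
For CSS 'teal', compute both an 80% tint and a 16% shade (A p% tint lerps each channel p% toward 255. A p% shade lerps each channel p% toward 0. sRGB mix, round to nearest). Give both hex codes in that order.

#cce6e6, #006c6c

CSS teal is rgb(0, 128, 128).
80% tint:
  R: 0 + 0.8×(255−0) = 0 + 204 = 204 → 204
  G: 128 + 0.8×(255−128) = 128 + 101.6 = 229.6 → 230
  B: 128 + 101.6 = 229.6 → 230
  → #cce6e6
16% shade:
  R: 0 + 0.16×(0−0) = 0 + 0 = 0 → 0
  G: 128 + 0.16×(0−128) = 128 − 20.48 = 107.52 → 108
  B: 128 − 20.48 = 107.52 → 108
  → #006c6c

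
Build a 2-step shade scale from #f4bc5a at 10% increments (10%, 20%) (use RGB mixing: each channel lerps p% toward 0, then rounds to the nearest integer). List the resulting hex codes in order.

#dca951, #c39648

#f4bc5a is rgb(244, 188, 90).
10%: (244 − 24.4 = 219.6→220, 188 − 18.8 = 169.2→169, 90 − 9 = 81→81) → #dca951
20%: (244 − 48.8 = 195.2→195, 188 − 37.6 = 150.4→150, 90 − 18 = 72→72) → #c39648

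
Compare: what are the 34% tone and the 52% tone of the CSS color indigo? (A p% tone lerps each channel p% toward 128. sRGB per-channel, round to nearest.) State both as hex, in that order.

CSS indigo is rgb(75, 0, 130).
34% tone:
  R: 75 + 0.34×(128−75) = 75 + 18.02 = 93.02 → 93
  G: 0 + 43.52 = 43.52 → 44
  B: 130 − 0.68 = 129.32 → 129
  → #5d2c81
52% tone:
  R: 75 + 0.52×(128−75) = 75 + 27.56 = 102.56 → 103
  G: 0 + 66.56 = 66.56 → 67
  B: 130 + 0.52×(128−130) = 130 − 1.04 = 128.96 → 129
  → #674381

#5d2c81, #674381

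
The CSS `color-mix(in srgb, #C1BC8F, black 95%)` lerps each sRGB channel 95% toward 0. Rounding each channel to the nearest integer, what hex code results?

#C1BC8F is rgb(193, 188, 143).
Lerp each channel 95% toward 0:
  R: 193 + 0.95×(0−193) = 193 − 183.35 = 9.65 → 10
  G: 188 + 0.95×(0−188) = 188 − 178.6 = 9.4 → 9
  B: 143 + 0.95×(0−143) = 143 − 135.85 = 7.15 → 7
rgb(10, 9, 7) = #0A0907.

#0A0907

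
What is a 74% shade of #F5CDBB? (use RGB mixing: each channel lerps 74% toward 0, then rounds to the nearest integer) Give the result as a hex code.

#403531

#F5CDBB is rgb(245, 205, 187).
Lerp each channel 74% toward 0:
  R: 245 + 0.74×(0−245) = 245 − 181.3 = 63.7 → 64
  G: 205 − 151.7 = 53.3 → 53
  B: 187 + 0.74×(0−187) = 187 − 138.38 = 48.62 → 49
rgb(64, 53, 49) = #403531.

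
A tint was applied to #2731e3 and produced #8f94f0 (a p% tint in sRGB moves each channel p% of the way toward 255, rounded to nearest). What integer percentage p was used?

#2731e3 is rgb(39, 49, 227); #8f94f0 is rgb(143, 148, 240).
On the R channel (widest range): 143 ≈ 39 + (p/100)(255 − 39), so p ≈ 100×(143 − 39)/(255 − 39) = 10400/216 = 48.15.
p = 48 reproduces all three channels after rounding.

48%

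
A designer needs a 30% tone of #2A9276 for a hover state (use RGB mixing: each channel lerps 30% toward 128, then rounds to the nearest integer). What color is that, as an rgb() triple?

#2A9276 is rgb(42, 146, 118).
Lerp each channel 30% toward 128:
  R: 42 + 25.8 = 67.8 → 68
  G: 146 − 5.4 = 140.6 → 141
  B: 118 + 0.3×(128−118) = 118 + 3 = 121 → 121

rgb(68, 141, 121)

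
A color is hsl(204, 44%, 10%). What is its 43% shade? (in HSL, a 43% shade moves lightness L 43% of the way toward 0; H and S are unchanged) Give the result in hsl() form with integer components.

L moves 43% from 10 toward 0: 10 − 4.3 = 5.7 → 6.
H and S are unchanged.

hsl(204, 44%, 6%)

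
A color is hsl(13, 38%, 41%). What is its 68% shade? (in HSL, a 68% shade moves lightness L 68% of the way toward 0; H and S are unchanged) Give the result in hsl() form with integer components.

L moves 68% from 41 toward 0: 41 − 27.88 = 13.12 → 13.
H and S are unchanged.

hsl(13, 38%, 13%)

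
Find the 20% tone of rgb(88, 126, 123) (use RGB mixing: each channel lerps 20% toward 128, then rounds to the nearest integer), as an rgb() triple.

rgb(96, 126, 124)

Lerp each channel 20% toward 128:
  R: 88 + 8 = 96 → 96
  G: 126 + 0.4 = 126.4 → 126
  B: 123 + 0.2×(128−123) = 123 + 1 = 124 → 124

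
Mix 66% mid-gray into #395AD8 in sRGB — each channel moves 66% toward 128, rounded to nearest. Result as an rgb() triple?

#395AD8 is rgb(57, 90, 216).
Per channel, c → c + 0.66(128 − c):
  R: 57 + 46.86 = 103.86 → 104
  G: 90 + 0.66×(128−90) = 90 + 25.08 = 115.08 → 115
  B: 216 + 0.66×(128−216) = 216 − 58.08 = 157.92 → 158

rgb(104, 115, 158)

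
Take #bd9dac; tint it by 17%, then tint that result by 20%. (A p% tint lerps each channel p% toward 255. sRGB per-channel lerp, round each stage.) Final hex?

#bd9dac is rgb(189, 157, 172).
Per channel, c → c + 0.17(255 − c):
  R: 189 + 0.17×(255−189) = 189 + 11.22 = 200.22 → 200
  G: 157 + 0.17×(255−157) = 157 + 16.66 = 173.66 → 174
  B: 172 + 0.17×(255−172) = 172 + 14.11 = 186.11 → 186
After the tint: rgb(200, 174, 186) = #c8aeba.
Per channel, c → c + 0.2(255 − c):
  R: 200 + 0.2×(255−200) = 200 + 11 = 211 → 211
  G: 174 + 0.2×(255−174) = 174 + 16.2 = 190.2 → 190
  B: 186 + 13.8 = 199.8 → 200
rgb(211, 190, 200) = #d3bec8.

#d3bec8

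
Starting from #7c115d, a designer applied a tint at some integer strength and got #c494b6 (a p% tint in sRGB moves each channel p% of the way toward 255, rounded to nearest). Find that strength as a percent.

#7c115d is rgb(124, 17, 93); #c494b6 is rgb(196, 148, 182).
On the G channel (widest range): 148 ≈ 17 + (p/100)(255 − 17), so p ≈ 100×(148 − 17)/(255 − 17) = 13100/238 = 55.04.
p = 55 reproduces all three channels after rounding.

55%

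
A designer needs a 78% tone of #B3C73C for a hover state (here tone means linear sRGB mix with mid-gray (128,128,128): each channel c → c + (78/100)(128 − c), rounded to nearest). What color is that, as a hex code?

#B3C73C is rgb(179, 199, 60).
Lerp each channel 78% toward 128:
  R: 179 + 0.78×(128−179) = 179 − 39.78 = 139.22 → 139
  G: 199 − 55.38 = 143.62 → 144
  B: 60 + 53.04 = 113.04 → 113
rgb(139, 144, 113) = #8B9071.

#8B9071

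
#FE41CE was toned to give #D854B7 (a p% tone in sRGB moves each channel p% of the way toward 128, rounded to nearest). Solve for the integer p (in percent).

30%

#FE41CE is rgb(254, 65, 206); #D854B7 is rgb(216, 84, 183).
On the R channel (widest range): 216 ≈ 254 + (p/100)(128 − 254), so p ≈ 100×(216 − 254)/(128 − 254) = -3800/-126 = 30.16.
p = 30 reproduces all three channels after rounding.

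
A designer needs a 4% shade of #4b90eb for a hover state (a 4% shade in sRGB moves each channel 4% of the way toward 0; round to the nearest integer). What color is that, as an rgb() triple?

rgb(72, 138, 226)

#4b90eb is rgb(75, 144, 235).
A 4% shade moves each channel 4% toward 0:
  R: 75 + 0.04×(0−75) = 75 − 3 = 72 → 72
  G: 144 + 0.04×(0−144) = 144 − 5.76 = 138.24 → 138
  B: 235 − 9.4 = 225.6 → 226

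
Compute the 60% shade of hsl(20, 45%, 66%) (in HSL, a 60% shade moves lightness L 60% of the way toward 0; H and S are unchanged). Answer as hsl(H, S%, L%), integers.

L moves 60% from 66 toward 0: 66 − 39.6 = 26.4 → 26.
H and S are unchanged.

hsl(20, 45%, 26%)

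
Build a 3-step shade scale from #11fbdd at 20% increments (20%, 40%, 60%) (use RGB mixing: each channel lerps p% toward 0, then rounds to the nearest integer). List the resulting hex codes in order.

#11fbdd is rgb(17, 251, 221).
20%: (17 − 3.4 = 13.6→14, 251 − 50.2 = 200.8→201, 221 − 44.2 = 176.8→177) → #0ec9b1
40%: (17 − 6.8 = 10.2→10, 251 − 100.4 = 150.6→151, 221 − 88.4 = 132.6→133) → #0a9785
60%: (17 − 10.2 = 6.8→7, 251 − 150.6 = 100.4→100, 221 − 132.6 = 88.4→88) → #076458

#0ec9b1, #0a9785, #076458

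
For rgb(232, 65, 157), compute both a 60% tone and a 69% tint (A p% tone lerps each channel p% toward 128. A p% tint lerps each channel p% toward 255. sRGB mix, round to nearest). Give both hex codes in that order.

60% tone:
  R: 232 + 0.6×(128−232) = 232 − 62.4 = 169.6 → 170
  G: 65 + 0.6×(128−65) = 65 + 37.8 = 102.8 → 103
  B: 157 − 17.4 = 139.6 → 140
  → #AA678C
69% tint:
  R: 232 + 15.87 = 247.87 → 248
  G: 65 + 0.69×(255−65) = 65 + 131.1 = 196.1 → 196
  B: 157 + 67.62 = 224.62 → 225
  → #F8C4E1

#AA678C, #F8C4E1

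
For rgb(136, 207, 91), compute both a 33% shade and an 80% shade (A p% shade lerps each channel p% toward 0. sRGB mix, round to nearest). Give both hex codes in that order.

33% shade:
  R: 136 + 0.33×(0−136) = 136 − 44.88 = 91.12 → 91
  G: 207 + 0.33×(0−207) = 207 − 68.31 = 138.69 → 139
  B: 91 + 0.33×(0−91) = 91 − 30.03 = 60.97 → 61
  → #5B8B3D
80% shade:
  R: 136 − 108.8 = 27.2 → 27
  G: 207 + 0.8×(0−207) = 207 − 165.6 = 41.4 → 41
  B: 91 + 0.8×(0−91) = 91 − 72.8 = 18.2 → 18
  → #1B2912

#5B8B3D, #1B2912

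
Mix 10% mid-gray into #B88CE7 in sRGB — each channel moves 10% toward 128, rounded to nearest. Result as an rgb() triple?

#B88CE7 is rgb(184, 140, 231).
Per channel, c → c + 0.1(128 − c):
  R: 184 + 0.1×(128−184) = 184 − 5.6 = 178.4 → 178
  G: 140 − 1.2 = 138.8 → 139
  B: 231 − 10.3 = 220.7 → 221

rgb(178, 139, 221)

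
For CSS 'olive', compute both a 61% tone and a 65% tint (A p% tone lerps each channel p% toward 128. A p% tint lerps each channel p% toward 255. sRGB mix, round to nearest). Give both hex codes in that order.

CSS olive is rgb(128, 128, 0).
61% tone:
  R: 128 + 0.61×(128−128) = 128 + 0 = 128 → 128
  G: 128 + 0.61×(128−128) = 128 + 0 = 128 → 128
  B: 0 + 78.08 = 78.08 → 78
  → #80804e
65% tint:
  R: 128 + 0.65×(255−128) = 128 + 82.55 = 210.55 → 211
  G: 128 + 0.65×(255−128) = 128 + 82.55 = 210.55 → 211
  B: 0 + 165.75 = 165.75 → 166
  → #d3d3a6

#80804e, #d3d3a6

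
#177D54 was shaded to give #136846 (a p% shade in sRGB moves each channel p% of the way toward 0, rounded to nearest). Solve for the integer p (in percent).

17%

#177D54 is rgb(23, 125, 84); #136846 is rgb(19, 104, 70).
On the G channel (widest range): 104 ≈ 125 + (p/100)(0 − 125), so p ≈ 100×(104 − 125)/(0 − 125) = -2100/-125 = 16.80.
p = 17 reproduces all three channels after rounding.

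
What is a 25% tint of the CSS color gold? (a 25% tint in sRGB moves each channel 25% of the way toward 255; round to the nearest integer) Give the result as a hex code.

CSS gold is rgb(255, 215, 0).
Per channel, c → c + 0.25(255 − c):
  R: 255 + 0.25×(255−255) = 255 + 0 = 255 → 255
  G: 215 + 10 = 225 → 225
  B: 0 + 0.25×(255−0) = 0 + 63.75 = 63.75 → 64
rgb(255, 225, 64) = #ffe140.

#ffe140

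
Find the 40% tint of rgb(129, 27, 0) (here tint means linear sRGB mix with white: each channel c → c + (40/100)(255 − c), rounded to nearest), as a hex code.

A 40% tint moves each channel 40% toward 255:
  R: 129 + 0.4×(255−129) = 129 + 50.4 = 179.4 → 179
  G: 27 + 0.4×(255−27) = 27 + 91.2 = 118.2 → 118
  B: 0 + 102 = 102 → 102
rgb(179, 118, 102) = #b37666.

#b37666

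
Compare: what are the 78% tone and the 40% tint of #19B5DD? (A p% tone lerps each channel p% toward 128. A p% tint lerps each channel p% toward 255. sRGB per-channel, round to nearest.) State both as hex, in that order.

#19B5DD is rgb(25, 181, 221).
78% tone:
  R: 25 + 0.78×(128−25) = 25 + 80.34 = 105.34 → 105
  G: 181 − 41.34 = 139.66 → 140
  B: 221 + 0.78×(128−221) = 221 − 72.54 = 148.46 → 148
  → #698C94
40% tint:
  R: 25 + 0.4×(255−25) = 25 + 92 = 117 → 117
  G: 181 + 0.4×(255−181) = 181 + 29.6 = 210.6 → 211
  B: 221 + 0.4×(255−221) = 221 + 13.6 = 234.6 → 235
  → #75D3EB

#698C94, #75D3EB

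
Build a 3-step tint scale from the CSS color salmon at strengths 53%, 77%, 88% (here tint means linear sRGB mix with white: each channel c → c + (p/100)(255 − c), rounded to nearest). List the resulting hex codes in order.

CSS salmon is rgb(250, 128, 114).
53%: (250 + 2.65 = 252.65→253, 128 + 67.31 = 195.31→195, 114 + 74.73 = 188.73→189) → #fdc3bd
77%: (250 + 3.85 = 253.85→254, 128 + 97.79 = 225.79→226, 114 + 108.57 = 222.57→223) → #fee2df
88%: (250 + 4.4 = 254.4→254, 128 + 111.76 = 239.76→240, 114 + 124.08 = 238.08→238) → #fef0ee

#fdc3bd, #fee2df, #fef0ee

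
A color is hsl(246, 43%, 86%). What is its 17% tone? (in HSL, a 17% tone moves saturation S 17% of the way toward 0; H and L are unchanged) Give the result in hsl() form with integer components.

S moves 17% from 43 toward 0: 43 − 7.31 = 35.69 → 36.
H and L are unchanged.

hsl(246, 36%, 86%)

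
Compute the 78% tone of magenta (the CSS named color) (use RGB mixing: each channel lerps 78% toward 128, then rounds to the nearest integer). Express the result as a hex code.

CSS magenta is rgb(255, 0, 255).
Per channel, c → c + 0.78(128 − c):
  R: 255 − 99.06 = 155.94 → 156
  G: 0 + 99.84 = 99.84 → 100
  B: 255 + 0.78×(128−255) = 255 − 99.06 = 155.94 → 156
rgb(156, 100, 156) = #9C649C.

#9C649C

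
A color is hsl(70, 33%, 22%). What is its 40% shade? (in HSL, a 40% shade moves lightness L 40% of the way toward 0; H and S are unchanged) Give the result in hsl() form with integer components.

hsl(70, 33%, 13%)

L moves 40% from 22 toward 0: 22 − 8.8 = 13.2 → 13.
H and S are unchanged.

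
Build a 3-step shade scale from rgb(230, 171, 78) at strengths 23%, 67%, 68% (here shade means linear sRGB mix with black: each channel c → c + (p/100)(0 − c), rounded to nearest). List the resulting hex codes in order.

#B1843C, #4C381A, #4A3719

23%: (230 − 52.9 = 177.1→177, 171 − 39.33 = 131.67→132, 78 − 17.94 = 60.06→60) → #B1843C
67%: (230 − 154.1 = 75.9→76, 171 − 114.57 = 56.43→56, 78 − 52.26 = 25.74→26) → #4C381A
68%: (230 − 156.4 = 73.6→74, 171 − 116.28 = 54.72→55, 78 − 53.04 = 24.96→25) → #4A3719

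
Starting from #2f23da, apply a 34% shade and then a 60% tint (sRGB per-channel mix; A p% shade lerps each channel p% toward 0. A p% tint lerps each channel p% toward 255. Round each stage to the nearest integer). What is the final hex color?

#2f23da is rgb(47, 35, 218).
Lerp each channel 34% toward 0:
  R: 47 − 15.98 = 31.02 → 31
  G: 35 + 0.34×(0−35) = 35 − 11.9 = 23.1 → 23
  B: 218 + 0.34×(0−218) = 218 − 74.12 = 143.88 → 144
After the shade: rgb(31, 23, 144) = #1f1790.
Lerp each channel 60% toward 255:
  R: 31 + 134.4 = 165.4 → 165
  G: 23 + 0.6×(255−23) = 23 + 139.2 = 162.2 → 162
  B: 144 + 66.6 = 210.6 → 211
rgb(165, 162, 211) = #a5a2d3.

#a5a2d3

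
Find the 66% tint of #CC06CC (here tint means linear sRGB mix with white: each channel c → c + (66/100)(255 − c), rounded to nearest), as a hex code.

#CC06CC is rgb(204, 6, 204).
Per channel, c → c + 0.66(255 − c):
  R: 204 + 0.66×(255−204) = 204 + 33.66 = 237.66 → 238
  G: 6 + 0.66×(255−6) = 6 + 164.34 = 170.34 → 170
  B: 204 + 33.66 = 237.66 → 238
rgb(238, 170, 238) = #EEAAEE.

#EEAAEE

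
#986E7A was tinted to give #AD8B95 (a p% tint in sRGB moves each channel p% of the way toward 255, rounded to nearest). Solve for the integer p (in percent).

20%

#986E7A is rgb(152, 110, 122); #AD8B95 is rgb(173, 139, 149).
On the G channel (widest range): 139 ≈ 110 + (p/100)(255 − 110), so p ≈ 100×(139 − 110)/(255 − 110) = 2900/145 = 20.00.
p = 20 reproduces all three channels after rounding.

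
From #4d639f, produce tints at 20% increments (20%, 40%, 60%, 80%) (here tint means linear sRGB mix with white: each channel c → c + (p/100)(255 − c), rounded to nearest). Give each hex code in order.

#4d639f is rgb(77, 99, 159).
20%: (77 + 35.6 = 112.6→113, 99 + 31.2 = 130.2→130, 159 + 19.2 = 178.2→178) → #7182b2
40%: (77 + 71.2 = 148.2→148, 99 + 62.4 = 161.4→161, 159 + 38.4 = 197.4→197) → #94a1c5
60%: (77 + 106.8 = 183.8→184, 99 + 93.6 = 192.6→193, 159 + 57.6 = 216.6→217) → #b8c1d9
80%: (77 + 142.4 = 219.4→219, 99 + 124.8 = 223.8→224, 159 + 76.8 = 235.8→236) → #dbe0ec

#7182b2, #94a1c5, #b8c1d9, #dbe0ec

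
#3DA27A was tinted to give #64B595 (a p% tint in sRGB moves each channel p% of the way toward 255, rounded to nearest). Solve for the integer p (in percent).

20%

#3DA27A is rgb(61, 162, 122); #64B595 is rgb(100, 181, 149).
On the R channel (widest range): 100 ≈ 61 + (p/100)(255 − 61), so p ≈ 100×(100 − 61)/(255 − 61) = 3900/194 = 20.10.
p = 20 reproduces all three channels after rounding.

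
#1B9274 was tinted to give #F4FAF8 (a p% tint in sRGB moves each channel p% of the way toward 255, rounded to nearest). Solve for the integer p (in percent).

#1B9274 is rgb(27, 146, 116); #F4FAF8 is rgb(244, 250, 248).
On the R channel (widest range): 244 ≈ 27 + (p/100)(255 − 27), so p ≈ 100×(244 − 27)/(255 − 27) = 21700/228 = 95.18.
p = 95 reproduces all three channels after rounding.

95%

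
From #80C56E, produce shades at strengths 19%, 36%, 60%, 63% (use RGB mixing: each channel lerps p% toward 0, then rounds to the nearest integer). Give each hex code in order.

#80C56E is rgb(128, 197, 110).
19%: (128 − 24.32 = 103.68→104, 197 − 37.43 = 159.57→160, 110 − 20.9 = 89.1→89) → #68A059
36%: (128 − 46.08 = 81.92→82, 197 − 70.92 = 126.08→126, 110 − 39.6 = 70.4→70) → #527E46
60%: (128 − 76.8 = 51.2→51, 197 − 118.2 = 78.8→79, 110 − 66 = 44→44) → #334F2C
63%: (128 − 80.64 = 47.36→47, 197 − 124.11 = 72.89→73, 110 − 69.3 = 40.7→41) → #2F4929

#68A059, #527E46, #334F2C, #2F4929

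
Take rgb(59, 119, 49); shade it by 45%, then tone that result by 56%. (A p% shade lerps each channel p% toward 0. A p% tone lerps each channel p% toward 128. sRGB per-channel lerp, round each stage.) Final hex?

#566454

Lerp each channel 45% toward 0:
  R: 59 + 0.45×(0−59) = 59 − 26.55 = 32.45 → 32
  G: 119 − 53.55 = 65.45 → 65
  B: 49 − 22.05 = 26.95 → 27
After the shade: rgb(32, 65, 27) = #20411B.
Per channel, c → c + 0.56(128 − c):
  R: 32 + 0.56×(128−32) = 32 + 53.76 = 85.76 → 86
  G: 65 + 0.56×(128−65) = 65 + 35.28 = 100.28 → 100
  B: 27 + 56.56 = 83.56 → 84
rgb(86, 100, 84) = #566454.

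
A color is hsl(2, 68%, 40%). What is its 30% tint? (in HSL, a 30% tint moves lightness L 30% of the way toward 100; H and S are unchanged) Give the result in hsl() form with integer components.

hsl(2, 68%, 58%)

L moves 30% from 40 toward 100: 40 + 18 = 58 → 58.
H and S are unchanged.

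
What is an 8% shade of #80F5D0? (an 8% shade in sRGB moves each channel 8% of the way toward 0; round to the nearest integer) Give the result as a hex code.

#76E1BF

#80F5D0 is rgb(128, 245, 208).
An 8% shade moves each channel 8% toward 0:
  R: 128 + 0.08×(0−128) = 128 − 10.24 = 117.76 → 118
  G: 245 + 0.08×(0−245) = 245 − 19.6 = 225.4 → 225
  B: 208 − 16.64 = 191.36 → 191
rgb(118, 225, 191) = #76E1BF.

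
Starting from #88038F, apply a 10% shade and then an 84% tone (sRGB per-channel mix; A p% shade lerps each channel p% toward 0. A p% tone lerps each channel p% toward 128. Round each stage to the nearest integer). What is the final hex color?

#7F6C80

#88038F is rgb(136, 3, 143).
A 10% shade moves each channel 10% toward 0:
  R: 136 + 0.1×(0−136) = 136 − 13.6 = 122.4 → 122
  G: 3 − 0.3 = 2.7 → 3
  B: 143 + 0.1×(0−143) = 143 − 14.3 = 128.7 → 129
After the shade: rgb(122, 3, 129) = #7A0381.
Per channel, c → c + 0.84(128 − c):
  R: 122 + 0.84×(128−122) = 122 + 5.04 = 127.04 → 127
  G: 3 + 0.84×(128−3) = 3 + 105 = 108 → 108
  B: 129 + 0.84×(128−129) = 129 − 0.84 = 128.16 → 128
rgb(127, 108, 128) = #7F6C80.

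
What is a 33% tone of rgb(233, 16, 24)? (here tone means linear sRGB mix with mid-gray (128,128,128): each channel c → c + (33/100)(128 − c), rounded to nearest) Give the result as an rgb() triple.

Lerp each channel 33% toward 128:
  R: 233 − 34.65 = 198.35 → 198
  G: 16 + 0.33×(128−16) = 16 + 36.96 = 52.96 → 53
  B: 24 + 0.33×(128−24) = 24 + 34.32 = 58.32 → 58

rgb(198, 53, 58)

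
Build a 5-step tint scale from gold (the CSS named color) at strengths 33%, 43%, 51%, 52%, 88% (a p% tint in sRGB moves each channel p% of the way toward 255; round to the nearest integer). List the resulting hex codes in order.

#ffe454, #ffe86e, #ffeb82, #ffec85, #fffae0

CSS gold is rgb(255, 215, 0).
33%: (255→255, 215 + 13.2 = 228.2→228, 0 + 84.15 = 84.15→84) → #ffe454
43%: (255→255, 215 + 17.2 = 232.2→232, 0 + 109.65 = 109.65→110) → #ffe86e
51%: (255→255, 215 + 20.4 = 235.4→235, 0 + 130.05 = 130.05→130) → #ffeb82
52%: (255→255, 215 + 20.8 = 235.8→236, 0 + 132.6 = 132.6→133) → #ffec85
88%: (255→255, 215 + 35.2 = 250.2→250, 0 + 224.4 = 224.4→224) → #fffae0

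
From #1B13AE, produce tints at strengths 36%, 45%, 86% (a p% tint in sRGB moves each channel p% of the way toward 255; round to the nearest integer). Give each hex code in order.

#6D68CB, #827DD2, #DFDEF4

#1B13AE is rgb(27, 19, 174).
36%: (27 + 82.08 = 109.08→109, 19 + 84.96 = 103.96→104, 174 + 29.16 = 203.16→203) → #6D68CB
45%: (27 + 102.6 = 129.6→130, 19 + 106.2 = 125.2→125, 174 + 36.45 = 210.45→210) → #827DD2
86%: (27 + 196.08 = 223.08→223, 19 + 202.96 = 221.96→222, 174 + 69.66 = 243.66→244) → #DFDEF4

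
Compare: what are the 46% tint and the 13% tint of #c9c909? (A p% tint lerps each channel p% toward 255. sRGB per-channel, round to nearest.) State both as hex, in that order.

#e2e27a, #d0d029

#c9c909 is rgb(201, 201, 9).
46% tint:
  R: 201 + 0.46×(255−201) = 201 + 24.84 = 225.84 → 226
  G: 201 + 0.46×(255−201) = 201 + 24.84 = 225.84 → 226
  B: 9 + 0.46×(255−9) = 9 + 113.16 = 122.16 → 122
  → #e2e27a
13% tint:
  R: 201 + 0.13×(255−201) = 201 + 7.02 = 208.02 → 208
  G: 201 + 7.02 = 208.02 → 208
  B: 9 + 31.98 = 40.98 → 41
  → #d0d029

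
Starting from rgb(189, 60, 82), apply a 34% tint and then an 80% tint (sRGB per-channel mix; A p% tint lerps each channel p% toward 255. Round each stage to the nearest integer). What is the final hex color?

A 34% tint moves each channel 34% toward 255:
  R: 189 + 0.34×(255−189) = 189 + 22.44 = 211.44 → 211
  G: 60 + 0.34×(255−60) = 60 + 66.3 = 126.3 → 126
  B: 82 + 0.34×(255−82) = 82 + 58.82 = 140.82 → 141
After the tint: rgb(211, 126, 141) = #d37e8d.
An 80% tint moves each channel 80% toward 255:
  R: 211 + 35.2 = 246.2 → 246
  G: 126 + 0.8×(255−126) = 126 + 103.2 = 229.2 → 229
  B: 141 + 0.8×(255−141) = 141 + 91.2 = 232.2 → 232
rgb(246, 229, 232) = #f6e5e8.

#f6e5e8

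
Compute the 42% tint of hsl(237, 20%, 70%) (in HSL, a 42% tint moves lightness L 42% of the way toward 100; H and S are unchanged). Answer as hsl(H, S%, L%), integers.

L moves 42% from 70 toward 100: 70 + 12.6 = 82.6 → 83.
H and S are unchanged.

hsl(237, 20%, 83%)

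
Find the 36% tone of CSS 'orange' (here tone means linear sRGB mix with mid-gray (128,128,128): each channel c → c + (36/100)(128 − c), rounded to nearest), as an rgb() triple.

CSS orange is rgb(255, 165, 0).
Per channel, c → c + 0.36(128 − c):
  R: 255 + 0.36×(128−255) = 255 − 45.72 = 209.28 → 209
  G: 165 − 13.32 = 151.68 → 152
  B: 0 + 46.08 = 46.08 → 46

rgb(209, 152, 46)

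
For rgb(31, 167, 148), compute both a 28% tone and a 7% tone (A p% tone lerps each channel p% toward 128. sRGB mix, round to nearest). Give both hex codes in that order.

28% tone:
  R: 31 + 0.28×(128−31) = 31 + 27.16 = 58.16 → 58
  G: 167 + 0.28×(128−167) = 167 − 10.92 = 156.08 → 156
  B: 148 + 0.28×(128−148) = 148 − 5.6 = 142.4 → 142
  → #3A9C8E
7% tone:
  R: 31 + 0.07×(128−31) = 31 + 6.79 = 37.79 → 38
  G: 167 + 0.07×(128−167) = 167 − 2.73 = 164.27 → 164
  B: 148 + 0.07×(128−148) = 148 − 1.4 = 146.6 → 147
  → #26A493

#3A9C8E, #26A493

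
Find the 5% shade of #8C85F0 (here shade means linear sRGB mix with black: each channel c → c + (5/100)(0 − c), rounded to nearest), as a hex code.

#8C85F0 is rgb(140, 133, 240).
Lerp each channel 5% toward 0:
  R: 140 + 0.05×(0−140) = 140 − 7 = 133 → 133
  G: 133 − 6.65 = 126.35 → 126
  B: 240 + 0.05×(0−240) = 240 − 12 = 228 → 228
rgb(133, 126, 228) = #857EE4.

#857EE4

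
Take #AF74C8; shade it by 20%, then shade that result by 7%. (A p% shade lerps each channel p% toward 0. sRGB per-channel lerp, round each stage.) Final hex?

#825695

#AF74C8 is rgb(175, 116, 200).
Lerp each channel 20% toward 0:
  R: 175 + 0.2×(0−175) = 175 − 35 = 140 → 140
  G: 116 − 23.2 = 92.8 → 93
  B: 200 − 40 = 160 → 160
After the shade: rgb(140, 93, 160) = #8C5DA0.
Per channel, c → c + 0.07(0 − c):
  R: 140 − 9.8 = 130.2 → 130
  G: 93 + 0.07×(0−93) = 93 − 6.51 = 86.49 → 86
  B: 160 + 0.07×(0−160) = 160 − 11.2 = 148.8 → 149
rgb(130, 86, 149) = #825695.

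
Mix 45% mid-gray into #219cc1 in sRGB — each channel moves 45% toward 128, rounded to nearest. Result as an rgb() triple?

#219cc1 is rgb(33, 156, 193).
Lerp each channel 45% toward 128:
  R: 33 + 42.75 = 75.75 → 76
  G: 156 + 0.45×(128−156) = 156 − 12.6 = 143.4 → 143
  B: 193 + 0.45×(128−193) = 193 − 29.25 = 163.75 → 164

rgb(76, 143, 164)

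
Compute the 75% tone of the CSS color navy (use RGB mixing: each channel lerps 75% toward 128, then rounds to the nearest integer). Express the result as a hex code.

CSS navy is rgb(0, 0, 128).
Lerp each channel 75% toward 128:
  R: 0 + 0.75×(128−0) = 0 + 96 = 96 → 96
  G: 0 + 0.75×(128−0) = 0 + 96 = 96 → 96
  B: 128 + 0 = 128 → 128
rgb(96, 96, 128) = #606080.

#606080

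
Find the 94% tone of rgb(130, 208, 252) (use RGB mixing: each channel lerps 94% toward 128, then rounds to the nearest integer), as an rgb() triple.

A 94% tone moves each channel 94% toward 128:
  R: 130 − 1.88 = 128.12 → 128
  G: 208 − 75.2 = 132.8 → 133
  B: 252 + 0.94×(128−252) = 252 − 116.56 = 135.44 → 135

rgb(128, 133, 135)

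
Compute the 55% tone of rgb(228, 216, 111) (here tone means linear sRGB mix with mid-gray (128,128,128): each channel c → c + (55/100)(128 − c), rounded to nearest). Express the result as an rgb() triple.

rgb(173, 168, 120)

Lerp each channel 55% toward 128:
  R: 228 − 55 = 173 → 173
  G: 216 + 0.55×(128−216) = 216 − 48.4 = 167.6 → 168
  B: 111 + 0.55×(128−111) = 111 + 9.35 = 120.35 → 120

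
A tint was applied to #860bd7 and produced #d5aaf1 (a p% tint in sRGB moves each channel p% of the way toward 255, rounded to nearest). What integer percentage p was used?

65%

#860bd7 is rgb(134, 11, 215); #d5aaf1 is rgb(213, 170, 241).
On the G channel (widest range): 170 ≈ 11 + (p/100)(255 − 11), so p ≈ 100×(170 − 11)/(255 − 11) = 15900/244 = 65.16.
p = 65 reproduces all three channels after rounding.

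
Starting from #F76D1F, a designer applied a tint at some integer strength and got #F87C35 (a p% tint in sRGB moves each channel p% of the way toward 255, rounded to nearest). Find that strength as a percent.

#F76D1F is rgb(247, 109, 31); #F87C35 is rgb(248, 124, 53).
On the B channel (widest range): 53 ≈ 31 + (p/100)(255 − 31), so p ≈ 100×(53 − 31)/(255 − 31) = 2200/224 = 9.82.
p = 10 reproduces all three channels after rounding.

10%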